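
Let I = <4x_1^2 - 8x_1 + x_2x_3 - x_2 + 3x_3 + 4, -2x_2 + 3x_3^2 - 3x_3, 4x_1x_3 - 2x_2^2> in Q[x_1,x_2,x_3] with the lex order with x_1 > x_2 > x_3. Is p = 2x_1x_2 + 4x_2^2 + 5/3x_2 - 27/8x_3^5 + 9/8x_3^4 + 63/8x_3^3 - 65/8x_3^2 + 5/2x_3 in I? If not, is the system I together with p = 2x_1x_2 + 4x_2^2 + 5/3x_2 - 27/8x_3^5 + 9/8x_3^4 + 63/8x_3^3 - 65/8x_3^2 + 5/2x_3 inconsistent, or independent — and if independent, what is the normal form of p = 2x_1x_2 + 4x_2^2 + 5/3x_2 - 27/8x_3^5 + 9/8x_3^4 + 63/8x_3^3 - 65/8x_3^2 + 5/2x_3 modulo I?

First compute the reduced Gröbner basis of I by Buchberger's algorithm.
f_1 = 4x_1^2 - 8x_1 + x_2x_3 - x_2 + 3x_3 + 4, LT = x_1^2.
f_2 = -2x_2 + 3x_3^2 - 3x_3, LT = x_2.
f_3 = 4x_1x_3 - 2x_2^2, LT = x_1x_3.

S(f_1,f_3): lcm = x_1^2x_3. S = 1/2x_1x_2^2 - 2x_1x_3 + 1/4x_2x_3^2 - 1/4x_2x_3 + 3/4x_3^2 + x_3.
  reduce S modulo (f_1, f_2, f_3):
  remainder 81/64x_3^7 - 81/16x_3^6 + 243/32x_3^5 - 111/16x_3^4 + 321/64x_3^3 - 9/8x_3^2 + x_3 ≠ 0; add h_4 = 81/64x_3^7 - 81/16x_3^6 + 243/32x_3^5 - 111/16x_3^4 + 321/64x_3^3 - 9/8x_3^2 + x_3 to the basis.

The other S-polynomials (S(f_1,f_2), S(f_2,f_3), S(f_1,h_4), S(f_2,h_4), S(f_3,h_4)) all reduce to 0 modulo the current basis, so we have a Gröbner basis.
Inter-reduce: drop elements whose leading term is divisible by another's, tail-reduce, and make monic.
Reduced Gröbner basis: {x_1^2 - 2x_1 + 3/8x_3^3 - 3/4x_3^2 + 9/8x_3 + 1, x_1x_3 - 9/8x_3^4 + 9/4x_3^3 - 9/8x_3^2, x_2 - 3/2x_3^2 + 3/2x_3, x_3^7 - 4x_3^6 + 6x_3^5 - 148/27x_3^4 + 107/27x_3^3 - 8/9x_3^2 + 64/81x_3}.
Label its elements g_1 = x_1^2 - 2x_1 + 3/8x_3^3 - 3/4x_3^2 + 9/8x_3 + 1, g_2 = x_1x_3 - 9/8x_3^4 + 9/4x_3^3 - 9/8x_3^2, g_3 = x_2 - 3/2x_3^2 + 3/2x_3, g_4 = x_3^7 - 4x_3^6 + 6x_3^5 - 148/27x_3^4 + 107/27x_3^3 - 8/9x_3^2 + 64/81x_3.

Reduce p = 2x_1x_2 + 4x_2^2 + 5/3x_2 - 27/8x_3^5 + 9/8x_3^4 + 63/8x_3^3 - 65/8x_3^2 + 5/2x_3 modulo G:
  leading term x_1x_2: subtract (2x_1)·g_3 from 2x_1x_2 + 4x_2^2 + 5/3x_2 - 27/8x_3^5 + 9/8x_3^4 + 63/8x_3^3 - 65/8x_3^2 + 5/2x_3 → 3x_1x_3^2 - 3x_1x_3 + 4x_2^2 + 5/3x_2 - 27/8x_3^5 + 9/8x_3^4 + 63/8x_3^3 - 65/8x_3^2 + 5/2x_3
  leading term x_1x_3^2: subtract (3x_3)·g_2 from 3x_1x_3^2 - 3x_1x_3 + 4x_2^2 + 5/3x_2 - 27/8x_3^5 + 9/8x_3^4 + 63/8x_3^3 - 65/8x_3^2 + 5/2x_3 → -3x_1x_3 + 4x_2^2 + 5/3x_2 - 45/8x_3^4 + 45/4x_3^3 - 65/8x_3^2 + 5/2x_3
  leading term x_1x_3: subtract (-3)·g_2 from -3x_1x_3 + 4x_2^2 + 5/3x_2 - 45/8x_3^4 + 45/4x_3^3 - 65/8x_3^2 + 5/2x_3 → 4x_2^2 + 5/3x_2 - 9x_3^4 + 18x_3^3 - 23/2x_3^2 + 5/2x_3
  leading term x_2^2: subtract (4x_2)·g_3 from 4x_2^2 + 5/3x_2 - 9x_3^4 + 18x_3^3 - 23/2x_3^2 + 5/2x_3 → 6x_2x_3^2 - 6x_2x_3 + 5/3x_2 - 9x_3^4 + 18x_3^3 - 23/2x_3^2 + 5/2x_3
  leading term x_2x_3^2: subtract (6x_3^2)·g_3 from 6x_2x_3^2 - 6x_2x_3 + 5/3x_2 - 9x_3^4 + 18x_3^3 - 23/2x_3^2 + 5/2x_3 → -6x_2x_3 + 5/3x_2 + 9x_3^3 - 23/2x_3^2 + 5/2x_3
  leading term x_2x_3: subtract (-6x_3)·g_3 from -6x_2x_3 + 5/3x_2 + 9x_3^3 - 23/2x_3^2 + 5/2x_3 → 5/3x_2 - 5/2x_3^2 + 5/2x_3
  leading term x_2: subtract (5/3)·g_3 from 5/3x_2 - 5/2x_3^2 + 5/2x_3 → 0
  normal form = 0.
Since the normal form is 0, p ∈ I.

2x_1x_2 + 4x_2^2 + 5/3x_2 - 27/8x_3^5 + 9/8x_3^4 + 63/8x_3^3 - 65/8x_3^2 + 5/2x_3 lies in I (it reduces to 0).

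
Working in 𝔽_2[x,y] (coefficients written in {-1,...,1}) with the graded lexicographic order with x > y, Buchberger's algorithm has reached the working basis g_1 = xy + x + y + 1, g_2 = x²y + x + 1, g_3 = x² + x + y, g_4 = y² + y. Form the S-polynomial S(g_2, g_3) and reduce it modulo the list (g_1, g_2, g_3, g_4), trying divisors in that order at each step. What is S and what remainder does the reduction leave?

S(g_2, g_3) = xy + y² + x + 1; remainder on division = 0.

lcm(LM(g_2), LM(g_3)) = x²y.
S = (lcm/LT(g_2))·g_2 − (lcm/LT(g_3))·g_3 = xy + y² + x + 1.
Reduce S modulo (g_1, g_2, g_3, g_4) in that order:
  leading term xy: subtract (1)·g_1 from xy + y² + x + 1 → y² + y
  leading term y²: subtract (1)·g_4 from y² + y → 0
The remainder is 0, so this S-polynomial contributes no new basis element.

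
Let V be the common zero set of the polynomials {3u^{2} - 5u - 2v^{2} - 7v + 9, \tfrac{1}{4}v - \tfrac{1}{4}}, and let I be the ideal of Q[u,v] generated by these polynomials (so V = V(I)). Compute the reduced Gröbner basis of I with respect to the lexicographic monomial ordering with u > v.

f_1 = 3u^{2} - 5u - 2v^{2} - 7v + 9, LT = u^{2}.
f_2 = \tfrac{1}{4}v - \tfrac{1}{4}, LT = v.

The S-polynomials (S(f_1,f_2)) all reduce to 0 modulo the current basis, so we have a Gröbner basis.

G = {u^{2} - \tfrac{5}{3}u, v - 1}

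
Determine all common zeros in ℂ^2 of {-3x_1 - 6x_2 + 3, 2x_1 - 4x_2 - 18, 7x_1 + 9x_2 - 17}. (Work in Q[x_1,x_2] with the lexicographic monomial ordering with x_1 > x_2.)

Compute a lex Gröbner basis by Buchberger's algorithm.
f_1 = -3x_1 - 6x_2 + 3, LT = x_1.
f_2 = 2x_1 - 4x_2 - 18, LT = x_1.
f_3 = 7x_1 + 9x_2 - 17, LT = x_1.

S(f_1,f_2): lcm = x_1. S = 4x_2 + 8.
  leading term x_2: no divisor's leading term divides it; move 4x_2 to the remainder.
  leading term 1: no divisor's leading term divides it; move 8 to the remainder.
  remainder 4x_2 + 8 ≠ 0; add h_4 = 4x_2 + 8 to the basis.

The other S-polynomials (S(f_1,f_3), S(f_2,f_3), S(f_1,h_4), S(f_2,h_4), S(f_3,h_4)) all reduce to 0 modulo the current basis, so we have a Gröbner basis.
Inter-reduce: drop elements whose leading term is divisible by another's, tail-reduce, and make monic.
Reduced Gröbner basis: {x_1 - 5, x_2 + 2}.

From the last basis element, x_2 + 2 = 0, so x_2 takes values in {-2}. Each choice, substituted upward through the basis, yields the corresponding point(s) of the solution set.
  x_2 = -2: the earlier basis element becomes x_1 - 5 = 0, giving x_1 = 5 — point (5, -2).
A lex Gröbner basis triangularizes the system, enabling back-substitution.

{(5, -2)}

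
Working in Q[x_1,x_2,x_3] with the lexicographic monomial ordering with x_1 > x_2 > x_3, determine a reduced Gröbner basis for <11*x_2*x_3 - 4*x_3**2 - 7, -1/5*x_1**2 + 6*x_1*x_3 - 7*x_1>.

G = {x_1**2 - 30*x_1*x_3 + 35*x_1, x_2*x_3 - 4/11*x_3**2 - 7/11}

f_1 = 11*x_2*x_3 - 4*x_3**2 - 7, LT = x_2*x_3.
f_2 = -1/5*x_1**2 + 6*x_1*x_3 - 7*x_1, LT = x_1**2.

The S-polynomials (S(f_1,f_2)) all reduce to 0 modulo the current basis, so we have a Gröbner basis.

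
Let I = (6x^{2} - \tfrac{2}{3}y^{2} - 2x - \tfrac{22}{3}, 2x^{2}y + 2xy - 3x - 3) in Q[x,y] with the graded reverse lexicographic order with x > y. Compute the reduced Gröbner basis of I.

G = {y^{3} + 12xy - \tfrac{27}{2}x + 11y - \tfrac{27}{2}, x^{2} - \tfrac{1}{9}y^{2} - \tfrac{1}{3}x - \tfrac{11}{9}}

The reduced Gröbner basis is the canonical form of the ideal for this ordering.

f_1 = 6x^{2} - \tfrac{2}{3}y^{2} - 2x - \tfrac{22}{3}, LT = x^{2}.
f_2 = 2x^{2}y + 2xy - 3x - 3, LT = x^{2}y.

S(f_1,f_2): lcm = x^{2}y. S = -\tfrac{1}{9}y^{3} - \tfrac{4}{3}xy + \tfrac{3}{2}x - \tfrac{11}{9}y + \tfrac{3}{2}.
  leading term y^{3}: no divisor's leading term divides it; move -\tfrac{1}{9}y^{3} to the remainder.
  leading term xy: no divisor's leading term divides it; move -\tfrac{4}{3}xy to the remainder.
  leading term x: no divisor's leading term divides it; move \tfrac{3}{2}x to the remainder.
  leading term y: no divisor's leading term divides it; move -\tfrac{11}{9}y to the remainder.
  leading term 1: no divisor's leading term divides it; move \tfrac{3}{2} to the remainder.
  remainder -\tfrac{1}{9}y^{3} - \tfrac{4}{3}xy + \tfrac{3}{2}x - \tfrac{11}{9}y + \tfrac{3}{2} ≠ 0; add g_3 = -\tfrac{1}{9}y^{3} - \tfrac{4}{3}xy + \tfrac{3}{2}x - \tfrac{11}{9}y + \tfrac{3}{2} to the basis.

The other S-polynomials (S(f_1,g_3), S(f_2,g_3)) all reduce to 0 modulo the current basis, so we have a Gröbner basis.
Inter-reduce: drop elements whose leading term is divisible by another's, tail-reduce, and make monic.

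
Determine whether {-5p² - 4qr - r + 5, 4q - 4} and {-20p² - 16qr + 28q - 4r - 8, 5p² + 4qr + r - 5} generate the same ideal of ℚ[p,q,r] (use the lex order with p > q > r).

Yes, the ideals are equal.

Equality of ideals is decidable: compute both reduced Gröbner bases (unique for the ordering) and check whether they agree.
Buchberger on the first generating set:
f_1 = -5p² - 4qr - r + 5, LT = p².
f_2 = 4q - 4, LT = q.

The S-polynomials (S(f_1,f_2)) all reduce to 0 modulo the current basis, so we have a Gröbner basis.
Inter-reduce: drop elements whose leading term is divisible by another's, tail-reduce, and make monic.
Reduced Gröbner basis: {p² + r - 1, q - 1}.

Buchberger on the second generating set:
h_1 = -20p² - 16qr + 28q - 4r - 8, LT = p².
h_2 = 5p² + 4qr + r - 5, LT = p².

S(h_1,h_2): lcm = p². S = -7/5q + 7/5.
  reduce S modulo (h_1, h_2):
  remainder -7/5q + 7/5 ≠ 0; add k_3 = -7/5q + 7/5 to the basis.

The other S-polynomials (S(h_1,k_3), S(h_2,k_3)) all reduce to 0 modulo the current basis, so we have a Gröbner basis.
Inter-reduce: drop elements whose leading term is divisible by another's, tail-reduce, and make monic.
Reduced Gröbner basis: {p² + r - 1, q - 1}.

Same reduced basis, so the two generating sets span the same ideal.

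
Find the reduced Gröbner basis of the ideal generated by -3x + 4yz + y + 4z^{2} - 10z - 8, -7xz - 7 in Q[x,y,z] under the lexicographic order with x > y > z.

G = {x - \tfrac{4}{3}yz - \tfrac{1}{3}y - \tfrac{4}{3}z^{2} + \tfrac{10}{3}z + \tfrac{8}{3}, yz^{2} + \tfrac{1}{4}yz + z^{3} - \tfrac{5}{2}z^{2} - 2z + \tfrac{3}{4}}

f_1 = -3x + 4yz + y + 4z^{2} - 10z - 8, LT = x.
f_2 = -7xz - 7, LT = xz.

S(f_1,f_2): lcm = xz. S = -\tfrac{4}{3}yz^{2} - \tfrac{1}{3}yz - \tfrac{4}{3}z^{3} + \tfrac{10}{3}z^{2} + \tfrac{8}{3}z - 1.
  reduce S modulo (f_1, f_2):
  remainder -\tfrac{4}{3}yz^{2} - \tfrac{1}{3}yz - \tfrac{4}{3}z^{3} + \tfrac{10}{3}z^{2} + \tfrac{8}{3}z - 1 ≠ 0; add g_3 = -\tfrac{4}{3}yz^{2} - \tfrac{1}{3}yz - \tfrac{4}{3}z^{3} + \tfrac{10}{3}z^{2} + \tfrac{8}{3}z - 1 to the basis.

The other S-polynomials (S(f_1,g_3), S(f_2,g_3)) all reduce to 0 modulo the current basis, so we have a Gröbner basis.
Inter-reduce: drop elements whose leading term is divisible by another's, tail-reduce, and make monic.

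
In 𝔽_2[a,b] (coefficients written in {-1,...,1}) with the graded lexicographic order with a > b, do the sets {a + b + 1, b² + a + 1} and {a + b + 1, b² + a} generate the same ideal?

No, the ideals differ.

Since reduced Gröbner bases are canonical representatives of ideals under a given ordering, it suffices to compute and compare them.
Buchberger on the first generating set:
f_1 = a + b + 1, LT = a.
f_2 = b² + a + 1, LT = b².

The S-polynomials (S(f_1,f_2)) all reduce to 0 modulo the current basis, so we have a Gröbner basis.
Inter-reduce: drop elements whose leading term is divisible by another's, tail-reduce, and make monic.
Reduced Gröbner basis: {b² + b, a + b + 1}.

Buchberger on the second generating set:
h_1 = a + b + 1, LT = a.
h_2 = b² + a, LT = b².

The S-polynomials (S(h_1,h_2)) all reduce to 0 modulo the current basis, so we have a Gröbner basis.
Inter-reduce: drop elements whose leading term is divisible by another's, tail-reduce, and make monic.
Reduced Gröbner basis: {b² + b + 1, a + b + 1}.

Since the reduced bases disagree, the two ideals are not the same.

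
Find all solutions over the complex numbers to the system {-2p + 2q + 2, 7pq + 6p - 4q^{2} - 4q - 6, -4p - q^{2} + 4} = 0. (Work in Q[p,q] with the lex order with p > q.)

Compute a lex Gröbner basis by Buchberger's algorithm.
f_1 = -2p + 2q + 2, LT = p.
f_2 = 7pq + 6p - 4q^{2} - 4q - 6, LT = pq.
f_3 = -4p - q^{2} + 4, LT = p.

S(f_1,f_2): lcm = pq. S = -\tfrac{6}{7}p - \tfrac{3}{7}q^{2} - \tfrac{3}{7}q + \tfrac{6}{7}.
  leading term p: subtract (\tfrac{3}{7})·f_1 from -\tfrac{6}{7}p - \tfrac{3}{7}q^{2} - \tfrac{3}{7}q + \tfrac{6}{7} → -\tfrac{3}{7}q^{2} - \tfrac{9}{7}q
  leading term q^{2}: no divisor's leading term divides it; move -\tfrac{3}{7}q^{2} to the remainder.
  leading term q: no divisor's leading term divides it; move -\tfrac{9}{7}q to the remainder.
  remainder -\tfrac{3}{7}q^{2} - \tfrac{9}{7}q ≠ 0; add h_4 = -\tfrac{3}{7}q^{2} - \tfrac{9}{7}q to the basis.

S(f_1,f_3): lcm = p. S = -\tfrac{1}{4}q^{2} - q.
  leading term q^{2}: subtract (\tfrac{7}{12})·h_4 from -\tfrac{1}{4}q^{2} - q → -\tfrac{1}{4}q
  leading term q: no divisor's leading term divides it; move -\tfrac{1}{4}q to the remainder.
  remainder -\tfrac{1}{4}q ≠ 0; add h_5 = -\tfrac{1}{4}q to the basis.

The other S-polynomials (S(f_2,f_3), S(f_1,h_4), S(f_2,h_4), S(f_3,h_4), S(f_1,h_5), S(f_2,h_5), S(f_3,h_5), S(h_4,h_5)) all reduce to 0 modulo the current basis, so we have a Gröbner basis.
Inter-reduce: drop elements whose leading term is divisible by another's, tail-reduce, and make monic.
Reduced Gröbner basis: {p - 1, q}.

The lex basis is triangular: the last element involves only q. Solving q = 0 gives q ∈ {0}; substituting each value into the earlier elements determines the remaining variables.
  q = 0: the earlier basis element becomes p - 1 = 0, giving p = 1 — point (1, 0).

{(1, 0)}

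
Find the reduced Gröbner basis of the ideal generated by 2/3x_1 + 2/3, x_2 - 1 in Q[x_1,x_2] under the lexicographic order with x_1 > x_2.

f_1 = 2/3x_1 + 2/3, LT = x_1.
f_2 = x_2 - 1, LT = x_2.

S(f_1,f_2): leading monomials are coprime, so the S-polynomial reduces to 0 (Buchberger's first criterion).
Every S-polynomial of the final basis reduces to 0, so we have a Gröbner basis.

G = {x_1 + 1, x_2 - 1}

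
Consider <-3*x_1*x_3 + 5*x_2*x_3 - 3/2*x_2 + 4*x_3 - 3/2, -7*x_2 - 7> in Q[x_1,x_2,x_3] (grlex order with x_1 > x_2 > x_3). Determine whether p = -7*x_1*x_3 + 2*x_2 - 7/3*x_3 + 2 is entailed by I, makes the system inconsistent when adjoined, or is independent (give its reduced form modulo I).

-7*x_1*x_3 + 2*x_2 - 7/3*x_3 + 2 lies in I (it reduces to 0).

First compute the reduced Gröbner basis of I by Buchberger's algorithm.
f_1 = -3*x_1*x_3 + 5*x_2*x_3 - 3/2*x_2 + 4*x_3 - 3/2, LT = x_1*x_3.
f_2 = -7*x_2 - 7, LT = x_2.

The S-polynomials (S(f_1,f_2)) all reduce to 0 modulo the current basis, so we have a Gröbner basis.
Inter-reduce: drop elements whose leading term is divisible by another's, tail-reduce, and make monic.
Reduced Gröbner basis: {x_1*x_3 + 1/3*x_3, x_2 + 1}.
Label its elements g_1 = x_1*x_3 + 1/3*x_3, g_2 = x_2 + 1.

Reduce p = -7*x_1*x_3 + 2*x_2 - 7/3*x_3 + 2 modulo G:
  leading term x_1*x_3: subtract (-7)·g_1 from -7*x_1*x_3 + 2*x_2 - 7/3*x_3 + 2 → 2*x_2 + 2
  leading term x_2: subtract (2)·g_2 from 2*x_2 + 2 → 0
  normal form = 0.
Since the normal form is 0, p ∈ I.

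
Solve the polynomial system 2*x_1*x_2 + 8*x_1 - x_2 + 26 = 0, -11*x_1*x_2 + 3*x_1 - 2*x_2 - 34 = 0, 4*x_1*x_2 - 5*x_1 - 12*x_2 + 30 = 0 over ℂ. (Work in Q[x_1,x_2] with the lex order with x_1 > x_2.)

Compute a lex Gröbner basis by Buchberger's algorithm.
f_1 = 2*x_1*x_2 + 8*x_1 - x_2 + 26, LT = x_1*x_2.
f_2 = -11*x_1*x_2 + 3*x_1 - 2*x_2 - 34, LT = x_1*x_2.
f_3 = 4*x_1*x_2 - 5*x_1 - 12*x_2 + 30, LT = x_1*x_2.

S(f_1,f_2): lcm = x_1*x_2. S = 47/11*x_1 - 15/22*x_2 + 109/11.
  leading term x_1: no divisor's leading term divides it; move 47/11*x_1 to the remainder.
  leading term x_2: no divisor's leading term divides it; move -15/22*x_2 to the remainder.
  leading term 1: no divisor's leading term divides it; move 109/11 to the remainder.
  remainder 47/11*x_1 - 15/22*x_2 + 109/11 ≠ 0; add h_4 = 47/11*x_1 - 15/22*x_2 + 109/11 to the basis.

S(f_1,f_3): lcm = x_1*x_2. S = 21/4*x_1 + 5/2*x_2 + 11/2.
  leading term x_1: subtract (231/188)·h_4 from 21/4*x_1 + 5/2*x_2 + 11/2 → 1255/376*x_2 - 1255/188
  leading term x_2: no divisor's leading term divides it; move 1255/376*x_2 to the remainder.
  leading term 1: no divisor's leading term divides it; move -1255/188 to the remainder.
  remainder 1255/376*x_2 - 1255/188 ≠ 0; add h_5 = 1255/376*x_2 - 1255/188 to the basis.

S(f_2,f_3): lcm = x_1*x_2. S = 43/44*x_1 + 35/11*x_2 - 97/22.
  leading term x_1: subtract (43/188)·h_4 from 43/44*x_1 + 35/11*x_2 - 97/22 → 1255/376*x_2 - 1255/188
  leading term x_2: subtract (1)·h_5 from 1255/376*x_2 - 1255/188 → 0
  remainder 0.

S(f_1,h_4): lcm = x_1*x_2. S = 4*x_1 + 15/94*x_2**2 - 265/94*x_2 + 13.
  leading term x_1: subtract (44/47)·h_4 from 4*x_1 + 15/94*x_2**2 - 265/94*x_2 + 13 → 15/94*x_2**2 - 205/94*x_2 + 175/47
  leading term x_2**2: subtract (12/251*x_2)·h_5 from 15/94*x_2**2 - 205/94*x_2 + 175/47 → -175/94*x_2 + 175/47
  leading term x_2: subtract (-140/251)·h_5 from -175/94*x_2 + 175/47 → 0
  remainder 0.

S(f_2,h_4): lcm = x_1*x_2. S = -3/11*x_1 + 15/94*x_2**2 - 1105/517*x_2 + 34/11.
  leading term x_1: subtract (-3/47)·h_4 from -3/11*x_1 + 15/94*x_2**2 - 1105/517*x_2 + 34/11 → 15/94*x_2**2 - 205/94*x_2 + 175/47
  leading term x_2**2: subtract (12/251*x_2)·h_5 from 15/94*x_2**2 - 205/94*x_2 + 175/47 → -175/94*x_2 + 175/47
  leading term x_2: subtract (-140/251)·h_5 from -175/94*x_2 + 175/47 → 0
  remainder 0.

S(f_3,h_4): lcm = x_1*x_2. S = -5/4*x_1 + 15/94*x_2**2 - 250/47*x_2 + 15/2.
  leading term x_1: subtract (-55/188)·h_4 from -5/4*x_1 + 15/94*x_2**2 - 250/47*x_2 + 15/2 → 15/94*x_2**2 - 2075/376*x_2 + 1955/188
  leading term x_2**2: subtract (12/251*x_2)·h_5 from 15/94*x_2**2 - 2075/376*x_2 + 1955/188 → -1955/376*x_2 + 1955/188
  leading term x_2: subtract (-391/251)·h_5 from -1955/376*x_2 + 1955/188 → 0
  remainder 0.

S(f_1,h_5): lcm = x_1*x_2. S = 6*x_1 - 1/2*x_2 + 13.
  leading term x_1: subtract (66/47)·h_4 from 6*x_1 - 1/2*x_2 + 13 → 43/94*x_2 - 43/47
  leading term x_2: subtract (172/1255)·h_5 from 43/94*x_2 - 43/47 → 0
  remainder 0.

S(f_2,h_5): lcm = x_1*x_2. S = 19/11*x_1 + 2/11*x_2 + 34/11.
  leading term x_1: subtract (19/47)·h_4 from 19/11*x_1 + 2/11*x_2 + 34/11 → 43/94*x_2 - 43/47
  leading term x_2: subtract (172/1255)·h_5 from 43/94*x_2 - 43/47 → 0
  remainder 0.

S(f_3,h_5): lcm = x_1*x_2. S = 3/4*x_1 - 3*x_2 + 15/2.
  leading term x_1: subtract (33/188)·h_4 from 3/4*x_1 - 3*x_2 + 15/2 → -1083/376*x_2 + 1083/188
  leading term x_2: subtract (-1083/1255)·h_5 from -1083/376*x_2 + 1083/188 → 0
  remainder 0.

S(h_4,h_5): leading monomials are coprime, so the S-polynomial reduces to 0 (Buchberger's first criterion).
Every S-polynomial of the final basis reduces to 0, so we have a Gröbner basis.
Inter-reduce: drop elements whose leading term is divisible by another's, tail-reduce, and make monic.
Reduced Gröbner basis: {x_1 + 2, x_2 - 2}.

From the last basis element, x_2 - 2 = 0, so x_2 takes values in {2}. Each choice, substituted upward through the basis, yields the corresponding point(s) of the solution set.
  x_2 = 2: the earlier basis element becomes x_1 + 2 = 0, giving x_1 = -2 — point (-2, 2).

{(-2, 2)}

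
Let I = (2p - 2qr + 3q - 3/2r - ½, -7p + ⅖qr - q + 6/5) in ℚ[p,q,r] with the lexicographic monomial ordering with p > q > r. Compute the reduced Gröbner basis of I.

G = {p + 2/33q + 1/22r - ⅙, qr - 95/66q + 35/44r + 1/12}

This is the nonlinear analogue of row-reducing a linear system.

f_1 = 2p - 2qr + 3q - 3/2r - ½, LT = p.
f_2 = -7p + ⅖qr - q + 6/5, LT = p.

S(f_1,f_2): lcm = p. S = -33/35qr + 19/14q - ¾r - 11/140.
  leading term qr: no divisor's leading term divides it; move -33/35qr to the remainder.
  leading term q: no divisor's leading term divides it; move 19/14q to the remainder.
  leading term r: no divisor's leading term divides it; move -¾r to the remainder.
  leading term 1: no divisor's leading term divides it; move -11/140 to the remainder.
  remainder -33/35qr + 19/14q - ¾r - 11/140 ≠ 0; add g_3 = -33/35qr + 19/14q - ¾r - 11/140 to the basis.

S(f_1,g_3): leading monomials are coprime, so the S-polynomial reduces to 0 (Buchberger's first criterion).
S(f_2,g_3): leading monomials are coprime, so the S-polynomial reduces to 0 (Buchberger's first criterion).
Every S-polynomial of the final basis reduces to 0, so we have a Gröbner basis.
Inter-reduce: drop elements whose leading term is divisible by another's, tail-reduce, and make monic.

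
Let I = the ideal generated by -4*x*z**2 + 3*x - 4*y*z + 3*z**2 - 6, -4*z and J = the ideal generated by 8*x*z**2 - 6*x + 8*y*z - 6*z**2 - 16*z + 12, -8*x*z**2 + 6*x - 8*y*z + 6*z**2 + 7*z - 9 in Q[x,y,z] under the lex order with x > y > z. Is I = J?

Since reduced Gröbner bases are canonical representatives of ideals under a given ordering, it suffices to compute and compare them.
Buchberger on the first generating set:
f_1 = -4*x*z**2 + 3*x - 4*y*z + 3*z**2 - 6, LT = x*z**2.
f_2 = -4*z, LT = z.

S(f_1,f_2): lcm = x*z**2. S = -3/4*x + y*z - 3/4*z**2 + 3/2.
  leading term x: no divisor's leading term divides it; move -3/4*x to the remainder.
  leading term y*z: subtract (-1/4*y)·f_2 from y*z - 3/4*z**2 + 3/2 → -3/4*z**2 + 3/2
  leading term z**2: subtract (3/16*z)·f_2 from -3/4*z**2 + 3/2 → 3/2
  leading term 1: no divisor's leading term divides it; move 3/2 to the remainder.
  remainder -3/4*x + 3/2 ≠ 0; add g_3 = -3/4*x + 3/2 to the basis.

The other S-polynomials (S(f_1,g_3), S(f_2,g_3)) all reduce to 0 modulo the current basis, so we have a Gröbner basis.
Inter-reduce: drop elements whose leading term is divisible by another's, tail-reduce, and make monic.
Reduced Gröbner basis: {x - 2, z}.

Buchberger on the second generating set:
h_1 = 8*x*z**2 - 6*x + 8*y*z - 6*z**2 - 16*z + 12, LT = x*z**2.
h_2 = -8*x*z**2 + 6*x - 8*y*z + 6*z**2 + 7*z - 9, LT = x*z**2.

S(h_1,h_2): lcm = x*z**2. S = -9/8*z + 3/8.
  leading term z: no divisor's leading term divides it; move -9/8*z to the remainder.
  leading term 1: no divisor's leading term divides it; move 3/8 to the remainder.
  remainder -9/8*z + 3/8 ≠ 0; add k_3 = -9/8*z + 3/8 to the basis.

S(h_1,k_3): lcm = x*z**2. S = 1/3*x*z - 3/4*x + y*z - 3/4*z**2 - 2*z + 3/2.
  leading term x*z: subtract (-8/27*x)·k_3 from 1/3*x*z - 3/4*x + y*z - 3/4*z**2 - 2*z + 3/2 → -23/36*x + y*z - 3/4*z**2 - 2*z + 3/2
  leading term x: no divisor's leading term divides it; move -23/36*x to the remainder.
  leading term y*z: subtract (-8/9*y)·k_3 from y*z - 3/4*z**2 - 2*z + 3/2 → 1/3*y - 3/4*z**2 - 2*z + 3/2
  leading term y: no divisor's leading term divides it; move 1/3*y to the remainder.
  leading term z**2: subtract (2/3*z)·k_3 from -3/4*z**2 - 2*z + 3/2 → -9/4*z + 3/2
  leading term z: subtract (2)·k_3 from -9/4*z + 3/2 → 3/4
  leading term 1: no divisor's leading term divides it; move 3/4 to the remainder.
  remainder -23/36*x + 1/3*y + 3/4 ≠ 0; add k_4 = -23/36*x + 1/3*y + 3/4 to the basis.

The other S-polynomials (S(h_2,k_3), S(h_1,k_4), S(h_2,k_4), S(k_3,k_4)) all reduce to 0 modulo the current basis, so we have a Gröbner basis.
Inter-reduce: drop elements whose leading term is divisible by another's, tail-reduce, and make monic.
Reduced Gröbner basis: {x - 12/23*y - 27/23, z - 1/3}.

The bases are distinct; the ideals are different.

No, the ideals differ.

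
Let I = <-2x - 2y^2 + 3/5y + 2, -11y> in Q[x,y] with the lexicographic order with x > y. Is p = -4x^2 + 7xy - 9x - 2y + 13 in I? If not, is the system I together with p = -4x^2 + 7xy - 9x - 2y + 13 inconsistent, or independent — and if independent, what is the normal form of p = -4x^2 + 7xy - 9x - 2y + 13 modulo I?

-4x^2 + 7xy - 9x - 2y + 13 lies in I (it reduces to 0).

First compute the reduced Gröbner basis of I by Buchberger's algorithm.
f_1 = -2x - 2y^2 + 3/5y + 2, LT = x.
f_2 = -11y, LT = y.

The S-polynomials (S(f_1,f_2)) all reduce to 0 modulo the current basis, so we have a Gröbner basis.
Inter-reduce: drop elements whose leading term is divisible by another's, tail-reduce, and make monic.
Reduced Gröbner basis: {x - 1, y}.
Label its elements g_1 = x - 1, g_2 = y.

Reduce p = -4x^2 + 7xy - 9x - 2y + 13 modulo G:
  leading term x^2: subtract (-4x)·g_1 from -4x^2 + 7xy - 9x - 2y + 13 → 7xy - 13x - 2y + 13
  leading term xy: subtract (7y)·g_1 from 7xy - 13x - 2y + 13 → -13x + 5y + 13
  leading term x: subtract (-13)·g_1 from -13x + 5y + 13 → 5y
  leading term y: subtract (5)·g_2 from 5y → 0
  normal form = 0.
Since the normal form is 0, p ∈ I.

Ideal membership is decidable via reduction modulo a Gröbner basis.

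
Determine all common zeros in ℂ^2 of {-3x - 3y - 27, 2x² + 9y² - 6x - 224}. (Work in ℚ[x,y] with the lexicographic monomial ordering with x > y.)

{(-5, -4), (-101/11, 2/11)}

Compute a lex Gröbner basis by Buchberger's algorithm.
f_1 = -3x - 3y - 27, LT = x.
f_2 = 2x² - 6x + 9y² - 224, LT = x².

S(f_1,f_2): lcm = x². S = xy + 12x - 9/2y² + 112.
  leading term xy: subtract (-⅓y)·f_1 from xy + 12x - 9/2y² + 112 → 12x - 11/2y² - 9y + 112
  leading term x: subtract (-4)·f_1 from 12x - 11/2y² - 9y + 112 → -11/2y² - 21y + 4
  leading term y²: no divisor's leading term divides it; move -11/2y² to the remainder.
  leading term y: no divisor's leading term divides it; move -21y to the remainder.
  leading term 1: no divisor's leading term divides it; move 4 to the remainder.
  remainder -11/2y² - 21y + 4 ≠ 0; add h_3 = -11/2y² - 21y + 4 to the basis.

The other S-polynomials (S(f_1,h_3), S(f_2,h_3)) all reduce to 0 modulo the current basis, so we have a Gröbner basis.
Inter-reduce: drop elements whose leading term is divisible by another's, tail-reduce, and make monic.
Reduced Gröbner basis: {x + y + 9, y² + 42/11y - 8/11}.

Elimination: the polynomial y² + 42/11y - 8/11 lies in the elimination ideal for y, so y ∈ {-4, 2/11}. For each such y, the remaining basis elements (now univariate) give the rest of the solution.
  y = -4: the earlier basis element becomes x + 5 = 0, giving x = -5 — point (-5, -4).
  y = 2/11: the earlier basis element becomes x + 101/11 = 0, giving x = -101/11 — point (-101/11, 2/11).
Substituting each solution back into the original system confirms all equations vanish.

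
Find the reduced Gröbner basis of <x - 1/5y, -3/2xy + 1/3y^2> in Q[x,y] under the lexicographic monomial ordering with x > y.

This is the nonlinear analogue of row-reducing a linear system.

f_1 = x - 1/5y, LT = x.
f_2 = -3/2xy + 1/3y^2, LT = xy.

S(f_1,f_2): lcm = xy. S = 1/45y^2.
  leading term y^2: no divisor's leading term divides it; move 1/45y^2 to the remainder.
  remainder 1/45y^2 ≠ 0; add g_3 = 1/45y^2 to the basis.

The other S-polynomials (S(f_1,g_3), S(f_2,g_3)) all reduce to 0 modulo the current basis, so we have a Gröbner basis.
Inter-reduce: drop elements whose leading term is divisible by another's, tail-reduce, and make monic.

G = {x - 1/5y, y^2}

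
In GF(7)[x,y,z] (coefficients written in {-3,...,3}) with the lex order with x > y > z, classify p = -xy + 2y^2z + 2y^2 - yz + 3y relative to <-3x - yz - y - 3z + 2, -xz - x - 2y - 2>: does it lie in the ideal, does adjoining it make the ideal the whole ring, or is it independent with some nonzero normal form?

First compute the reduced Gröbner basis of I by Buchberger's algorithm.
f_1 = -3x - yz - y - 3z + 2, LT = x.
f_2 = -xz - x - 2y - 2, LT = xz.

S(f_1,f_2): lcm = xz. S = -x - 2yz^2 - 2yz - 2y + z^2 - 3z - 2.
  reduce S modulo (f_1, f_2):
  remainder -2yz^2 + 3yz + 3y + z^2 - 2z + 2 ≠ 0; add h_3 = -2yz^2 + 3yz + 3y + z^2 - 2z + 2 to the basis.

The other S-polynomials (S(f_1,h_3), S(f_2,h_3)) all reduce to 0 modulo the current basis, so we have a Gröbner basis.
Inter-reduce: drop elements whose leading term is divisible by another's, tail-reduce, and make monic.
Reduced Gröbner basis: {x - 2yz - 2y + z - 3, yz^2 + 2yz + 2y + 3z^2 + z - 1}.
Label its elements g_1 = x - 2yz - 2y + z - 3, g_2 = yz^2 + 2yz + 2y + 3z^2 + z - 1.

Reduce p = -xy + 2y^2z + 2y^2 - yz + 3y modulo G:
  leading term xy: subtract (-y)·g_1 from -xy + 2y^2z + 2y^2 - yz + 3y → 0
  normal form = 0.
Since the normal form is 0, p ∈ I.

-xy + 2y^2z + 2y^2 - yz + 3y lies in I (it reduces to 0).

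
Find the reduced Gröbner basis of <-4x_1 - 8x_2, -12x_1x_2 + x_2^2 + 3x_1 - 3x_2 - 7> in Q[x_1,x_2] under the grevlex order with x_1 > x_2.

G = {x_2^2 - 9/25x_2 - 7/25, x_1 + 2x_2}

This is the nonlinear analogue of row-reducing a linear system.

f_1 = -4x_1 - 8x_2, LT = x_1.
f_2 = -12x_1x_2 + x_2^2 + 3x_1 - 3x_2 - 7, LT = x_1x_2.

S(f_1,f_2): lcm = x_1x_2. S = 25/12x_2^2 + 1/4x_1 - 1/4x_2 - 7/12.
  reduce S modulo (f_1, f_2):
  remainder 25/12x_2^2 - 3/4x_2 - 7/12 ≠ 0; add g_3 = 25/12x_2^2 - 3/4x_2 - 7/12 to the basis.

The other S-polynomials (S(f_1,g_3), S(f_2,g_3)) all reduce to 0 modulo the current basis, so we have a Gröbner basis.
Inter-reduce: drop elements whose leading term is divisible by another's, tail-reduce, and make monic.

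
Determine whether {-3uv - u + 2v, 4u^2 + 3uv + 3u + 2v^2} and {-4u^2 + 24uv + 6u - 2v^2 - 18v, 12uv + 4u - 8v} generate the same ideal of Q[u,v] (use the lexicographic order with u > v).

Yes, the ideals are equal.

Since reduced Gröbner bases are canonical representatives of ideals under a given ordering, it suffices to compute and compare them.
Buchberger on the first generating set:
f_1 = -3uv - u + 2v, LT = uv.
f_2 = 4u^2 + 3uv + 3u + 2v^2, LT = u^2.

S(f_1,f_2): lcm = u^2v. S = 1/3u^2 - 3/4uv^2 - 17/12uv - 1/2v^3.
  leading term u^2: subtract (1/12)·f_2 from 1/3u^2 - 3/4uv^2 - 17/12uv - 1/2v^3 → -3/4uv^2 - 5/3uv - 1/4u - 1/2v^3 - 1/6v^2
  leading term uv^2: subtract (1/4v)·f_1 from -3/4uv^2 - 5/3uv - 1/4u - 1/2v^3 - 1/6v^2 → -17/12uv - 1/4u - 1/2v^3 - 2/3v^2
  leading term uv: subtract (17/36)·f_1 from -17/12uv - 1/4u - 1/2v^3 - 2/3v^2 → 2/9u - 1/2v^3 - 2/3v^2 - 17/18v
  leading term u: no divisor's leading term divides it; move 2/9u to the remainder.
  leading term v^3: no divisor's leading term divides it; move -1/2v^3 to the remainder.
  leading term v^2: no divisor's leading term divides it; move -2/3v^2 to the remainder.
  leading term v: no divisor's leading term divides it; move -17/18v to the remainder.
  remainder 2/9u - 1/2v^3 - 2/3v^2 - 17/18v ≠ 0; add g_3 = 2/9u - 1/2v^3 - 2/3v^2 - 17/18v to the basis.

S(f_1,g_3): lcm = uv. S = 1/3u + 9/4v^4 + 3v^3 + 17/4v^2 - 2/3v.
  leading term u: subtract (3/2)·g_3 from 1/3u + 9/4v^4 + 3v^3 + 17/4v^2 - 2/3v → 9/4v^4 + 15/4v^3 + 21/4v^2 + 3/4v
  leading term v^4: no divisor's leading term divides it; move 9/4v^4 to the remainder.
  leading term v^3: no divisor's leading term divides it; move 15/4v^3 to the remainder.
  leading term v^2: no divisor's leading term divides it; move 21/4v^2 to the remainder.
  leading term v: no divisor's leading term divides it; move 3/4v to the remainder.
  remainder 9/4v^4 + 15/4v^3 + 21/4v^2 + 3/4v ≠ 0; add g_4 = 9/4v^4 + 15/4v^3 + 21/4v^2 + 3/4v to the basis.

S(f_2,g_3): lcm = u^2. S = 9/4uv^3 + 3uv^2 + 5uv + 3/4u + 1/2v^2.
  leading term uv^3: subtract (-3/4v^2)·f_1 from 9/4uv^3 + 3uv^2 + 5uv + 3/4u + 1/2v^2 → 9/4uv^2 + 5uv + 3/4u + 3/2v^3 + 1/2v^2
  leading term uv^2: subtract (-3/4v)·f_1 from 9/4uv^2 + 5uv + 3/4u + 3/2v^3 + 1/2v^2 → 17/4uv + 3/4u + 3/2v^3 + 2v^2
  leading term uv: subtract (-17/12)·f_1 from 17/4uv + 3/4u + 3/2v^3 + 2v^2 → -2/3u + 3/2v^3 + 2v^2 + 17/6v
  leading term u: subtract (-3)·g_3 from -2/3u + 3/2v^3 + 2v^2 + 17/6v → 0
  remainder 0.

S(f_1,g_4): lcm = uv^4. S = -4/3uv^3 - 7/3uv^2 - 1/3uv - 2/3v^4.
  leading term uv^3: subtract (4/9v^2)·f_1 from -4/3uv^3 - 7/3uv^2 - 1/3uv - 2/3v^4 → -17/9uv^2 - 1/3uv - 2/3v^4 - 8/9v^3
  leading term uv^2: subtract (17/27v)·f_1 from -17/9uv^2 - 1/3uv - 2/3v^4 - 8/9v^3 → 8/27uv - 2/3v^4 - 8/9v^3 - 34/27v^2
  leading term uv: subtract (-8/81)·f_1 from 8/27uv - 2/3v^4 - 8/9v^3 - 34/27v^2 → -8/81u - 2/3v^4 - 8/9v^3 - 34/27v^2 + 16/81v
  leading term u: subtract (-4/9)·g_3 from -8/81u - 2/3v^4 - 8/9v^3 - 34/27v^2 + 16/81v → -2/3v^4 - 10/9v^3 - 14/9v^2 - 2/9v
  leading term v^4: subtract (-8/27)·g_4 from -2/3v^4 - 10/9v^3 - 14/9v^2 - 2/9v → 0
  remainder 0.

S(f_2,g_4): leading monomials are coprime, so the S-polynomial reduces to 0 (Buchberger's first criterion).
S(g_3,g_4): leading monomials are coprime, so the S-polynomial reduces to 0 (Buchberger's first criterion).
Every S-polynomial of the final basis reduces to 0, so we have a Gröbner basis.
Inter-reduce: drop elements whose leading term is divisible by another's, tail-reduce, and make monic.
Reduced Gröbner basis: {u - 9/4v^3 - 3v^2 - 17/4v, v^4 + 5/3v^3 + 7/3v^2 + 1/3v}.

Buchberger on the second generating set:
h_1 = -4u^2 + 24uv + 6u - 2v^2 - 18v, LT = u^2.
h_2 = 12uv + 4u - 8v, LT = uv.

S(h_1,h_2): lcm = u^2v. S = -1/3u^2 - 6uv^2 - 5/6uv + 1/2v^3 + 9/2v^2.
  leading term u^2: subtract (1/12)·h_1 from -1/3u^2 - 6uv^2 - 5/6uv + 1/2v^3 + 9/2v^2 → -6uv^2 - 17/6uv - 1/2u + 1/2v^3 + 14/3v^2 + 3/2v
  leading term uv^2: subtract (-1/2v)·h_2 from -6uv^2 - 17/6uv - 1/2u + 1/2v^3 + 14/3v^2 + 3/2v → -5/6uv - 1/2u + 1/2v^3 + 2/3v^2 + 3/2v
  leading term uv: subtract (-5/72)·h_2 from -5/6uv - 1/2u + 1/2v^3 + 2/3v^2 + 3/2v → -2/9u + 1/2v^3 + 2/3v^2 + 17/18v
  leading term u: no divisor's leading term divides it; move -2/9u to the remainder.
  leading term v^3: no divisor's leading term divides it; move 1/2v^3 to the remainder.
  leading term v^2: no divisor's leading term divides it; move 2/3v^2 to the remainder.
  leading term v: no divisor's leading term divides it; move 17/18v to the remainder.
  remainder -2/9u + 1/2v^3 + 2/3v^2 + 17/18v ≠ 0; add k_3 = -2/9u + 1/2v^3 + 2/3v^2 + 17/18v to the basis.

S(h_1,k_3): lcm = u^2. S = 9/4uv^3 + 3uv^2 - 7/4uv - 3/2u + 1/2v^2 + 9/2v.
  leading term uv^3: subtract (3/16v^2)·h_2 from 9/4uv^3 + 3uv^2 - 7/4uv - 3/2u + 1/2v^2 + 9/2v → 9/4uv^2 - 7/4uv - 3/2u + 3/2v^3 + 1/2v^2 + 9/2v
  leading term uv^2: subtract (3/16v)·h_2 from 9/4uv^2 - 7/4uv - 3/2u + 3/2v^3 + 1/2v^2 + 9/2v → -5/2uv - 3/2u + 3/2v^3 + 2v^2 + 9/2v
  leading term uv: subtract (-5/24)·h_2 from -5/2uv - 3/2u + 3/2v^3 + 2v^2 + 9/2v → -2/3u + 3/2v^3 + 2v^2 + 17/6v
  leading term u: subtract (3)·k_3 from -2/3u + 3/2v^3 + 2v^2 + 17/6v → 0
  remainder 0.

S(h_2,k_3): lcm = uv. S = 1/3u + 9/4v^4 + 3v^3 + 17/4v^2 - 2/3v.
  leading term u: subtract (-3/2)·k_3 from 1/3u + 9/4v^4 + 3v^3 + 17/4v^2 - 2/3v → 9/4v^4 + 15/4v^3 + 21/4v^2 + 3/4v
  leading term v^4: no divisor's leading term divides it; move 9/4v^4 to the remainder.
  leading term v^3: no divisor's leading term divides it; move 15/4v^3 to the remainder.
  leading term v^2: no divisor's leading term divides it; move 21/4v^2 to the remainder.
  leading term v: no divisor's leading term divides it; move 3/4v to the remainder.
  remainder 9/4v^4 + 15/4v^3 + 21/4v^2 + 3/4v ≠ 0; add k_4 = 9/4v^4 + 15/4v^3 + 21/4v^2 + 3/4v to the basis.

S(h_1,k_4): leading monomials are coprime, so the S-polynomial reduces to 0 (Buchberger's first criterion).
S(h_2,k_4): lcm = uv^4. S = -4/3uv^3 - 7/3uv^2 - 1/3uv - 2/3v^4.
  leading term uv^3: subtract (-1/9v^2)·h_2 from -4/3uv^3 - 7/3uv^2 - 1/3uv - 2/3v^4 → -17/9uv^2 - 1/3uv - 2/3v^4 - 8/9v^3
  leading term uv^2: subtract (-17/108v)·h_2 from -17/9uv^2 - 1/3uv - 2/3v^4 - 8/9v^3 → 8/27uv - 2/3v^4 - 8/9v^3 - 34/27v^2
  leading term uv: subtract (2/81)·h_2 from 8/27uv - 2/3v^4 - 8/9v^3 - 34/27v^2 → -8/81u - 2/3v^4 - 8/9v^3 - 34/27v^2 + 16/81v
  leading term u: subtract (4/9)·k_3 from -8/81u - 2/3v^4 - 8/9v^3 - 34/27v^2 + 16/81v → -2/3v^4 - 10/9v^3 - 14/9v^2 - 2/9v
  leading term v^4: subtract (-8/27)·k_4 from -2/3v^4 - 10/9v^3 - 14/9v^2 - 2/9v → 0
  remainder 0.

S(k_3,k_4): leading monomials are coprime, so the S-polynomial reduces to 0 (Buchberger's first criterion).
Every S-polynomial of the final basis reduces to 0, so we have a Gröbner basis.
Inter-reduce: drop elements whose leading term is divisible by another's, tail-reduce, and make monic.
Reduced Gröbner basis: {u - 9/4v^3 - 3v^2 - 17/4v, v^4 + 5/3v^3 + 7/3v^2 + 1/3v}.

Same reduced basis, so the two generating sets span the same ideal.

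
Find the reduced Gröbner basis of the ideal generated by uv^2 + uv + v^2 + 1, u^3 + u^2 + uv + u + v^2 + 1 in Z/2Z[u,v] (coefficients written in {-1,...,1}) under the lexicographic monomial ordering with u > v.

f_1 = uv^2 + uv + v^2 + 1, LT = uv^2.
f_2 = u^3 + u^2 + uv + u + v^2 + 1, LT = u^3.

S(f_1,f_2): lcm = u^3v^2. S = u^3v + u^2 + uv^3 + uv^2 + v^4 + v^2.
  leading term u^3v: subtract (v)·f_2 from u^3v + u^2 + uv^3 + uv^2 + v^4 + v^2 → u^2v + u^2 + uv^3 + uv + v^4 + v^3 + v^2 + v
  leading term u^2v: no divisor's leading term divides it; move u^2v to the remainder.
  leading term u^2: no divisor's leading term divides it; move u^2 to the remainder.
  leading term uv^3: subtract (v)·f_1 from uv^3 + uv + v^4 + v^3 + v^2 + v → uv^2 + uv + v^4 + v^2
  leading term uv^2: subtract (1)·f_1 from uv^2 + uv + v^4 + v^2 → v^4 + 1
  leading term v^4: no divisor's leading term divides it; move v^4 to the remainder.
  leading term 1: no divisor's leading term divides it; move 1 to the remainder.
  remainder u^2v + u^2 + v^4 + 1 ≠ 0; add g_3 = u^2v + u^2 + v^4 + 1 to the basis.

S(f_1,g_3): lcm = u^2v^2. S = uv^2 + u + v^5 + v.
  leading term uv^2: subtract (1)·f_1 from uv^2 + u + v^5 + v → uv + u + v^5 + v^2 + v + 1
  leading term uv: no divisor's leading term divides it; move uv to the remainder.
  leading term u: no divisor's leading term divides it; move u to the remainder.
  leading term v^5: no divisor's leading term divides it; move v^5 to the remainder.
  leading term v^2: no divisor's leading term divides it; move v^2 to the remainder.
  leading term v: no divisor's leading term divides it; move v to the remainder.
  leading term 1: no divisor's leading term divides it; move 1 to the remainder.
  remainder uv + u + v^5 + v^2 + v + 1 ≠ 0; add g_4 = uv + u + v^5 + v^2 + v + 1 to the basis.

S(f_1,g_4): lcm = uv^2. S = v^6 + v^3 + v + 1.
  leading term v^6: no divisor's leading term divides it; move v^6 to the remainder.
  leading term v^3: no divisor's leading term divides it; move v^3 to the remainder.
  leading term v: no divisor's leading term divides it; move v to the remainder.
  leading term 1: no divisor's leading term divides it; move 1 to the remainder.
  remainder v^6 + v^3 + v + 1 ≠ 0; add g_5 = v^6 + v^3 + v + 1 to the basis.

The other S-polynomials (S(f_2,g_3), S(f_2,g_4), S(g_3,g_4), S(f_1,g_5), S(f_2,g_5), S(g_3,g_5), S(g_4,g_5)) all reduce to 0 modulo the current basis, so we have a Gröbner basis.
Inter-reduce: drop elements whose leading term is divisible by another's, tail-reduce, and make monic.

G = {u^3 + u^2 + v^5 + v, uv + u + v^5 + v^2 + v + 1, v^6 + v^3 + v + 1}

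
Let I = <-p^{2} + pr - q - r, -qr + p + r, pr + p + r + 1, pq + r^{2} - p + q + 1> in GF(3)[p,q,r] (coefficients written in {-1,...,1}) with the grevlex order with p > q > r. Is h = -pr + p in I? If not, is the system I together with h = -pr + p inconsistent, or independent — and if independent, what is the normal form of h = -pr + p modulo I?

First compute the reduced Gröbner basis of I by Buchberger's algorithm.
f_1 = -p^{2} + pr - q - r, LT = p^{2}.
f_2 = -qr + p + r, LT = qr.
f_3 = pr + p + r + 1, LT = pr.
f_4 = pq + r^{2} - p + q + 1, LT = pq.

S(f_1,f_3): lcm = p^{2}r. S = -pr^{2} - p^{2} - pr + qr + r^{2} - p.
  leading term pr^{2}: subtract (-r)·f_3 from -pr^{2} - p^{2} - pr + qr + r^{2} - p → -p^{2} + qr - r^{2} - p + r
  leading term p^{2}: subtract (1)·f_1 from -p^{2} + qr - r^{2} - p + r → -pr + qr - r^{2} - p + q - r
  leading term pr: subtract (-1)·f_3 from -pr + qr - r^{2} - p + q - r → qr - r^{2} + q + 1
  leading term qr: subtract (-1)·f_2 from qr - r^{2} + q + 1 → -r^{2} + p + q + r + 1
  leading term r^{2}: no divisor's leading term divides it; move -r^{2} to the remainder.
  leading term p: no divisor's leading term divides it; move p to the remainder.
  leading term q: no divisor's leading term divides it; move q to the remainder.
  leading term r: no divisor's leading term divides it; move r to the remainder.
  leading term 1: no divisor's leading term divides it; move 1 to the remainder.
  remainder -r^{2} + p + q + r + 1 ≠ 0; add k_5 = -r^{2} + p + q + r + 1 to the basis.

S(f_1,f_4): lcm = p^{2}q. S = -pqr - pr^{2} + p^{2} - pq + q^{2} + qr - p.
  leading term pqr: subtract (p)·f_2 from -pqr - pr^{2} + p^{2} - pq + q^{2} + qr - p → -pr^{2} - pq + q^{2} - pr + qr - p
  leading term pr^{2}: subtract (-r)·f_3 from -pr^{2} - pq + q^{2} - pr + qr - p → -pq + q^{2} + qr + r^{2} - p + r
  leading term pq: subtract (-1)·f_4 from -pq + q^{2} + qr + r^{2} - p + r → q^{2} + qr - r^{2} + p + q + r + 1
  leading term q^{2}: no divisor's leading term divides it; move q^{2} to the remainder.
  leading term qr: subtract (-1)·f_2 from qr - r^{2} + p + q + r + 1 → -r^{2} - p + q - r + 1
  leading term r^{2}: subtract (1)·k_5 from -r^{2} - p + q - r + 1 → p + r
  leading term p: no divisor's leading term divides it; move p to the remainder.
  leading term r: no divisor's leading term divides it; move r to the remainder.
  remainder q^{2} + p + r ≠ 0; add k_6 = q^{2} + p + r to the basis.

S(f_2,f_3): lcm = pqr. S = -p^{2} - pq - pr - qr - q.
  leading term p^{2}: subtract (1)·f_1 from -p^{2} - pq - pr - qr - q → -pq + pr - qr + r
  leading term pq: subtract (-1)·f_4 from -pq + pr - qr + r → pr - qr + r^{2} - p + q + r + 1
  leading term pr: subtract (1)·f_3 from pr - qr + r^{2} - p + q + r + 1 → -qr + r^{2} + p + q
  leading term qr: subtract (1)·f_2 from -qr + r^{2} + p + q → r^{2} + q - r
  leading term r^{2}: subtract (-1)·k_5 from r^{2} + q - r → p - q + 1
  leading term p: no divisor's leading term divides it; move p to the remainder.
  leading term q: no divisor's leading term divides it; move -q to the remainder.
  leading term 1: no divisor's leading term divides it; move 1 to the remainder.
  remainder p - q + 1 ≠ 0; add k_7 = p - q + 1 to the basis.

S(f_2,f_4): lcm = pqr. S = -r^{3} - p^{2} - qr - r.
  leading term r^{3}: subtract (r)·k_5 from -r^{3} - p^{2} - qr - r → -p^{2} - pr + qr - r^{2} + r
  leading term p^{2}: subtract (1)·f_1 from -p^{2} - pr + qr - r^{2} + r → pr + qr - r^{2} + q - r
  leading term pr: subtract (1)·f_3 from pr + qr - r^{2} + q - r → qr - r^{2} - p + q + r - 1
  leading term qr: subtract (-1)·f_2 from qr - r^{2} - p + q + r - 1 → -r^{2} + q - r - 1
  leading term r^{2}: subtract (1)·k_5 from -r^{2} + q - r - 1 → -p + r + 1
  leading term p: subtract (-1)·k_7 from -p + r + 1 → -q + r - 1
  leading term q: no divisor's leading term divides it; move -q to the remainder.
  leading term r: no divisor's leading term divides it; move r to the remainder.
  leading term 1: no divisor's leading term divides it; move -1 to the remainder.
  remainder -q + r - 1 ≠ 0; add k_8 = -q + r - 1 to the basis.

The other S-polynomials (S(f_1,f_2), S(f_3,f_4), S(f_1,k_5), S(f_2,k_5), S(f_3,k_5), S(f_4,k_5), S(f_1,k_6), S(f_2,k_6), S(f_3,k_6), S(f_4,k_6), S(k_5,k_6), S(f_1,k_7), S(f_2,k_7), S(f_3,k_7), S(f_4,k_7), S(k_5,k_7), S(k_6,k_7), S(f_1,k_8), S(f_2,k_8), S(f_3,k_8), S(f_4,k_8), S(k_5,k_8), S(k_6,k_8), S(k_7,k_8)) all reduce to 0 modulo the current basis, so we have a Gröbner basis.
Inter-reduce: drop elements whose leading term is divisible by another's, tail-reduce, and make monic.
Reduced Gröbner basis: {r^{2} - 1, p - r - 1, q - r + 1}.
Label its elements g_1 = r^{2} - 1, g_2 = p - r - 1, g_3 = q - r + 1.

Reduce h = -pr + p modulo G:
  leading term pr: subtract (-r)·g_2 from -pr + p → -r^{2} + p - r
  leading term r^{2}: subtract (-1)·g_1 from -r^{2} + p - r → p - r - 1
  leading term p: subtract (1)·g_2 from p - r - 1 → 0
  normal form = 0.
Since the normal form is 0, h ∈ I.

Ideal membership is decidable via reduction modulo a Gröbner basis.

-pr + p lies in I (it reduces to 0).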